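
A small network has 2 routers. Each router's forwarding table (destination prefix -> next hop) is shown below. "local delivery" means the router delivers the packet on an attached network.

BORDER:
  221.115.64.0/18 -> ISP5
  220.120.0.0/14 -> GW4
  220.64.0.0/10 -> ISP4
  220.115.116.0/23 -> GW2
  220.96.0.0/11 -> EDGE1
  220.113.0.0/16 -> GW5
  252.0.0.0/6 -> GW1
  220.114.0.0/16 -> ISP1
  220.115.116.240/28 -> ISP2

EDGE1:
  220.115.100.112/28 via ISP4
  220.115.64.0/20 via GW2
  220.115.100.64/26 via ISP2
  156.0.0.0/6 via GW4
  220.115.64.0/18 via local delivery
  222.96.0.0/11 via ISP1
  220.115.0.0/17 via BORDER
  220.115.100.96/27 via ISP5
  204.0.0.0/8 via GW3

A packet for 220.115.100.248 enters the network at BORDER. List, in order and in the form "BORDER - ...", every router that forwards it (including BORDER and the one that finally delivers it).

BORDER - EDGE1

At BORDER: longest match for 220.115.100.248 is 220.96.0.0/11 -> EDGE1
At EDGE1: longest match for 220.115.100.248 is 220.115.64.0/18 -> local delivery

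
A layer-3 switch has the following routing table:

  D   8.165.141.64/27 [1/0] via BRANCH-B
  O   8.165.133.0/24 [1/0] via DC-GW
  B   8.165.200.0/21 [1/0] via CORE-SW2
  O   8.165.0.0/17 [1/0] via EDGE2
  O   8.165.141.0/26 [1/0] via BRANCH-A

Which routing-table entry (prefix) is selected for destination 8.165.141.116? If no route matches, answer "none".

none

8.165.141.116 is outside every listed prefix and there is no default route.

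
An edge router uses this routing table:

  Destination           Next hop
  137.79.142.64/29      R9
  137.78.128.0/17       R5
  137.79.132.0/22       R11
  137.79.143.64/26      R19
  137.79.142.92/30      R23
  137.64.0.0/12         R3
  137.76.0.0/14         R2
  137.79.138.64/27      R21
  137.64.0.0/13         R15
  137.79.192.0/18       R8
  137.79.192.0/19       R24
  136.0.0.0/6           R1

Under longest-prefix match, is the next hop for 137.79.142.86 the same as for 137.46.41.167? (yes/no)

no

137.79.142.86: longest match 137.76.0.0/14 -> R2
137.46.41.167: longest match 136.0.0.0/6 -> R1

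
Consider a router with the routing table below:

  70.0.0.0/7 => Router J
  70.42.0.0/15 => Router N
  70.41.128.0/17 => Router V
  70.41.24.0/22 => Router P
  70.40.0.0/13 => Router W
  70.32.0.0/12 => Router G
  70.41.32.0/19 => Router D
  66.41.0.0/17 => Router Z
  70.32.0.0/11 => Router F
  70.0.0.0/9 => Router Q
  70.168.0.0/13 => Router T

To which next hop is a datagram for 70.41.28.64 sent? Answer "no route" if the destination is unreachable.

Routes whose prefix contains 70.41.28.64:
  70.0.0.0/7 (70.0.0.0 - 71.255.255.255) -> Router J
  70.0.0.0/9 (70.0.0.0 - 70.127.255.255) -> Router Q
  70.32.0.0/11 (70.32.0.0 - 70.63.255.255) -> Router F
  70.32.0.0/12 (70.32.0.0 - 70.47.255.255) -> Router G
  70.40.0.0/13 (70.40.0.0 - 70.47.255.255) -> Router W
More-specific entries that do NOT match:
  70.41.24.0/22 (70.41.24.0 - 70.41.27.255) does not contain 70.41.28.64
  70.41.32.0/19 (70.41.32.0 - 70.41.63.255) does not contain 70.41.28.64
  70.41.128.0/17 (70.41.128.0 - 70.41.255.255) does not contain 70.41.28.64
  66.41.0.0/17 (66.41.0.0 - 66.41.127.255) does not contain 70.41.28.64
  70.42.0.0/15 (70.42.0.0 - 70.43.255.255) does not contain 70.41.28.64
Longest matching prefix is /13 -> next hop Router W.

Router W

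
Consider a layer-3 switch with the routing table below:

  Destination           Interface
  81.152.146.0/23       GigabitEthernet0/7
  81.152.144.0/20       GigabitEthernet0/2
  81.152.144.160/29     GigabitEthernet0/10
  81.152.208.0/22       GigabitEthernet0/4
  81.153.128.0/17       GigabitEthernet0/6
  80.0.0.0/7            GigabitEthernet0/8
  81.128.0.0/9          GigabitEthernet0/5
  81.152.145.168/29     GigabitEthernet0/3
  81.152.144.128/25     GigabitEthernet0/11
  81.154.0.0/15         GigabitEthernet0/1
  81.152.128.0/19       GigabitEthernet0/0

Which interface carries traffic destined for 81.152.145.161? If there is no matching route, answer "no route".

Routes whose prefix contains 81.152.145.161:
  80.0.0.0/7 (80.0.0.0 - 81.255.255.255) -> GigabitEthernet0/8
  81.128.0.0/9 (81.128.0.0 - 81.255.255.255) -> GigabitEthernet0/5
  81.152.128.0/19 (81.152.128.0 - 81.152.159.255) -> GigabitEthernet0/0
  81.152.144.0/20 (81.152.144.0 - 81.152.159.255) -> GigabitEthernet0/2
More-specific entries that do NOT match:
  81.152.144.160/29 (81.152.144.160 - 81.152.144.167) does not contain 81.152.145.161
  81.152.145.168/29 (81.152.145.168 - 81.152.145.175) does not contain 81.152.145.161
  81.152.144.128/25 (81.152.144.128 - 81.152.144.255) does not contain 81.152.145.161
  81.152.146.0/23 (81.152.146.0 - 81.152.147.255) does not contain 81.152.145.161
  81.152.208.0/22 (81.152.208.0 - 81.152.211.255) does not contain 81.152.145.161
Longest matching prefix is /20 -> interface GigabitEthernet0/2.

GigabitEthernet0/2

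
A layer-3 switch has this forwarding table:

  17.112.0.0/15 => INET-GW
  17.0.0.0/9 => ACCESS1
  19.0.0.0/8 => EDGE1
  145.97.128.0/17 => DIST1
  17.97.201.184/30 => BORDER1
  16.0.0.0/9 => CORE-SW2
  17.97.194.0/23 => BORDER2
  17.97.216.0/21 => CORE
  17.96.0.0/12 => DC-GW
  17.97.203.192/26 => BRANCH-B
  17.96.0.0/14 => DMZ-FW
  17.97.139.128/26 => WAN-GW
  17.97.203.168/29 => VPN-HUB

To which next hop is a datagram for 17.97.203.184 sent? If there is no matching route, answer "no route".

Routes whose prefix contains 17.97.203.184:
  17.0.0.0/9 (17.0.0.0 - 17.127.255.255) -> ACCESS1
  17.96.0.0/12 (17.96.0.0 - 17.111.255.255) -> DC-GW
  17.96.0.0/14 (17.96.0.0 - 17.99.255.255) -> DMZ-FW
More-specific entries that do NOT match:
  17.97.201.184/30 (17.97.201.184 - 17.97.201.187) does not contain 17.97.203.184
  17.97.203.168/29 (17.97.203.168 - 17.97.203.175) does not contain 17.97.203.184
  17.97.203.192/26 (17.97.203.192 - 17.97.203.255) does not contain 17.97.203.184
  17.97.139.128/26 (17.97.139.128 - 17.97.139.191) does not contain 17.97.203.184
  17.97.194.0/23 (17.97.194.0 - 17.97.195.255) does not contain 17.97.203.184
  17.97.216.0/21 (17.97.216.0 - 17.97.223.255) does not contain 17.97.203.184
  145.97.128.0/17 (145.97.128.0 - 145.97.255.255) does not contain 17.97.203.184
  17.112.0.0/15 (17.112.0.0 - 17.113.255.255) does not contain 17.97.203.184
Longest matching prefix is /14 -> next hop DMZ-FW.

DMZ-FW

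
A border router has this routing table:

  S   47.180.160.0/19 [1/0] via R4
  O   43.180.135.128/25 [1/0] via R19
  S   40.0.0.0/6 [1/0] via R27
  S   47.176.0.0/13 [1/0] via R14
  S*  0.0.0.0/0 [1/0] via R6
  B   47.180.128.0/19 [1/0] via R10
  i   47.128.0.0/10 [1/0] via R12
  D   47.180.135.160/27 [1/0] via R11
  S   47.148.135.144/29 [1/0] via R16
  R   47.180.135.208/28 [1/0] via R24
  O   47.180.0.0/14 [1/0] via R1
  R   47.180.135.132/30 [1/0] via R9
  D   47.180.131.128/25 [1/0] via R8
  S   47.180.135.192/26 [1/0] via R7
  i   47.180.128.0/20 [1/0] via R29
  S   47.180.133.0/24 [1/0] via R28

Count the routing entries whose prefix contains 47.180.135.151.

Prefixes containing 47.180.135.151:
  0.0.0.0/0 (default, matches everything)
  47.128.0.0/10 (47.128.0.0 - 47.191.255.255)
  47.176.0.0/13 (47.176.0.0 - 47.183.255.255)
  47.180.0.0/14 (47.180.0.0 - 47.183.255.255)
  47.180.128.0/19 (47.180.128.0 - 47.180.159.255)
  47.180.128.0/20 (47.180.128.0 - 47.180.143.255)
Total matching entries: 6.

6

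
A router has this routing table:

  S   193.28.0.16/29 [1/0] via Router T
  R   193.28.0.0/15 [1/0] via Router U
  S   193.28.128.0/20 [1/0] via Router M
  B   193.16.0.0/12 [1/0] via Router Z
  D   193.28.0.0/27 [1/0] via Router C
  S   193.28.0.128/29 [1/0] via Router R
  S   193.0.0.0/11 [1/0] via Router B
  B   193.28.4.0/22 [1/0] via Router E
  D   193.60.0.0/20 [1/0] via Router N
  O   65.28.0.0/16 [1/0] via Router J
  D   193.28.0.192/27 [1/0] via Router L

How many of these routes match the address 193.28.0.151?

Prefixes containing 193.28.0.151:
  193.0.0.0/11 (193.0.0.0 - 193.31.255.255)
  193.16.0.0/12 (193.16.0.0 - 193.31.255.255)
  193.28.0.0/15 (193.28.0.0 - 193.29.255.255)
Total matching entries: 3.

3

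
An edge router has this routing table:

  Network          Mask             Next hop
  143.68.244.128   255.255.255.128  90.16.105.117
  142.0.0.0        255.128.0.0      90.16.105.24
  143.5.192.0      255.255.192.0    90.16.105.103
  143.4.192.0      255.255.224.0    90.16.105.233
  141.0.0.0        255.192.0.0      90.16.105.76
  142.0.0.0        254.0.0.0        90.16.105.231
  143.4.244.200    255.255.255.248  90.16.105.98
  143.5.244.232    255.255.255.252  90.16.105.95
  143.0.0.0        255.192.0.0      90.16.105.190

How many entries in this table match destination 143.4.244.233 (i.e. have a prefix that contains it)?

2

Prefixes containing 143.4.244.233:
  142.0.0.0/7 (142.0.0.0 - 143.255.255.255)
  143.0.0.0/10 (143.0.0.0 - 143.63.255.255)
Total matching entries: 2.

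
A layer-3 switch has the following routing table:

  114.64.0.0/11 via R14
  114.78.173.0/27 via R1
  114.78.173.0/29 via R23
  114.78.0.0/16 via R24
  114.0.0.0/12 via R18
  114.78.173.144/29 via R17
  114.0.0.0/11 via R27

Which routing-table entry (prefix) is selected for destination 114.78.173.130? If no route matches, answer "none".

Entries matching 114.78.173.130:
  114.64.0.0/11 (114.64.0.0 - 114.95.255.255)
  114.78.0.0/16 (114.78.0.0 - 114.78.255.255)
Most specific is 114.78.0.0/16.

114.78.0.0/16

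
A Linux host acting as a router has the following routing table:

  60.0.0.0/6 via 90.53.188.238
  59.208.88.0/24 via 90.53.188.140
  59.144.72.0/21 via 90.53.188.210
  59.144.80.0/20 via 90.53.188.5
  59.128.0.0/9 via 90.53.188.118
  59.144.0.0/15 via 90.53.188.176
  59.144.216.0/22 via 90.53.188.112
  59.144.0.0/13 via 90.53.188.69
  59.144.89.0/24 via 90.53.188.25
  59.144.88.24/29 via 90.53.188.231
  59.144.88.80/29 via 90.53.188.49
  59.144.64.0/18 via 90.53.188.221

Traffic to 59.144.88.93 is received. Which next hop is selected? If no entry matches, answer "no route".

Routes whose prefix contains 59.144.88.93:
  59.128.0.0/9 (59.128.0.0 - 59.255.255.255) -> 90.53.188.118
  59.144.0.0/13 (59.144.0.0 - 59.151.255.255) -> 90.53.188.69
  59.144.0.0/15 (59.144.0.0 - 59.145.255.255) -> 90.53.188.176
  59.144.64.0/18 (59.144.64.0 - 59.144.127.255) -> 90.53.188.221
  59.144.80.0/20 (59.144.80.0 - 59.144.95.255) -> 90.53.188.5
More-specific entries that do NOT match:
  59.144.88.24/29 (59.144.88.24 - 59.144.88.31) does not contain 59.144.88.93
  59.144.88.80/29 (59.144.88.80 - 59.144.88.87) does not contain 59.144.88.93
  59.208.88.0/24 (59.208.88.0 - 59.208.88.255) does not contain 59.144.88.93
  59.144.89.0/24 (59.144.89.0 - 59.144.89.255) does not contain 59.144.88.93
  59.144.216.0/22 (59.144.216.0 - 59.144.219.255) does not contain 59.144.88.93
  59.144.72.0/21 (59.144.72.0 - 59.144.79.255) does not contain 59.144.88.93
Longest matching prefix is /20 -> next hop 90.53.188.5.

90.53.188.5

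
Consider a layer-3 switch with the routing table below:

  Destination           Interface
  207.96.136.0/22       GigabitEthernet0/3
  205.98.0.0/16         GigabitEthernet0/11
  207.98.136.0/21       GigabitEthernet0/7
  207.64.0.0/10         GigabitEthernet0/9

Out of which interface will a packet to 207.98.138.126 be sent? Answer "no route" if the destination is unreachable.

GigabitEthernet0/7

Routes whose prefix contains 207.98.138.126:
  207.64.0.0/10 (207.64.0.0 - 207.127.255.255) -> GigabitEthernet0/9
  207.98.136.0/21 (207.98.136.0 - 207.98.143.255) -> GigabitEthernet0/7
More-specific entries that do NOT match:
  207.96.136.0/22 (207.96.136.0 - 207.96.139.255) does not contain 207.98.138.126
Longest matching prefix is /21 -> interface GigabitEthernet0/7.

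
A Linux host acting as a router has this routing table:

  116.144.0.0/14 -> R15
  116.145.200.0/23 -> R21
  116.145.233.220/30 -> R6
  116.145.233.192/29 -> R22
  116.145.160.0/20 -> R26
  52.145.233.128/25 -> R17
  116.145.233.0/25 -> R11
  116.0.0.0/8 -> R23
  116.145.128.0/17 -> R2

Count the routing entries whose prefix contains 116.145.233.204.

3

Prefixes containing 116.145.233.204:
  116.0.0.0/8 (116.0.0.0 - 116.255.255.255)
  116.144.0.0/14 (116.144.0.0 - 116.147.255.255)
  116.145.128.0/17 (116.145.128.0 - 116.145.255.255)
Total matching entries: 3.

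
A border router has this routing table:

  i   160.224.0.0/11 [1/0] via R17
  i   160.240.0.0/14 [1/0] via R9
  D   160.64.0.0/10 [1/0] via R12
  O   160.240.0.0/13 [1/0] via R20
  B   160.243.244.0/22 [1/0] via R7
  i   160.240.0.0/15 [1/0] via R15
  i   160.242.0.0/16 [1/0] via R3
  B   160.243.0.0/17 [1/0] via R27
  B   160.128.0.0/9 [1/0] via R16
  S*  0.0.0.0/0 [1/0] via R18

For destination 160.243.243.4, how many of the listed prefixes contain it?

5

Prefixes containing 160.243.243.4:
  0.0.0.0/0 (default, matches everything)
  160.128.0.0/9 (160.128.0.0 - 160.255.255.255)
  160.224.0.0/11 (160.224.0.0 - 160.255.255.255)
  160.240.0.0/13 (160.240.0.0 - 160.247.255.255)
  160.240.0.0/14 (160.240.0.0 - 160.243.255.255)
Total matching entries: 5.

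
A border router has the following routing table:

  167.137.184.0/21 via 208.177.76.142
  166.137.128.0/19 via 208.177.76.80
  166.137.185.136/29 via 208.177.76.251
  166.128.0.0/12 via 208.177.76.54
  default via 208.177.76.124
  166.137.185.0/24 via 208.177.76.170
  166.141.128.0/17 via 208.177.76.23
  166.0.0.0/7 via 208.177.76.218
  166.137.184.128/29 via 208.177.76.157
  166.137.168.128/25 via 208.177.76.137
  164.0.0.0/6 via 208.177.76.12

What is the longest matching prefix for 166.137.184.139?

166.128.0.0/12

Entries matching 166.137.184.139:
  0.0.0.0/0 (default, matches everything)
  164.0.0.0/6 (164.0.0.0 - 167.255.255.255)
  166.0.0.0/7 (166.0.0.0 - 167.255.255.255)
  166.128.0.0/12 (166.128.0.0 - 166.143.255.255)
Most specific is 166.128.0.0/12.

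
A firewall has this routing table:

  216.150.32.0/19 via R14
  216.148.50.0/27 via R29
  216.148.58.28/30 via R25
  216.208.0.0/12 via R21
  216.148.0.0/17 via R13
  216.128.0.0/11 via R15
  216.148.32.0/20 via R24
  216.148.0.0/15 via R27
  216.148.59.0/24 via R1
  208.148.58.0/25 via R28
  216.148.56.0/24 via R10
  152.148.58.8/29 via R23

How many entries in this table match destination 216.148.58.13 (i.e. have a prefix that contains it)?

Prefixes containing 216.148.58.13:
  216.128.0.0/11 (216.128.0.0 - 216.159.255.255)
  216.148.0.0/15 (216.148.0.0 - 216.149.255.255)
  216.148.0.0/17 (216.148.0.0 - 216.148.127.255)
Total matching entries: 3.

3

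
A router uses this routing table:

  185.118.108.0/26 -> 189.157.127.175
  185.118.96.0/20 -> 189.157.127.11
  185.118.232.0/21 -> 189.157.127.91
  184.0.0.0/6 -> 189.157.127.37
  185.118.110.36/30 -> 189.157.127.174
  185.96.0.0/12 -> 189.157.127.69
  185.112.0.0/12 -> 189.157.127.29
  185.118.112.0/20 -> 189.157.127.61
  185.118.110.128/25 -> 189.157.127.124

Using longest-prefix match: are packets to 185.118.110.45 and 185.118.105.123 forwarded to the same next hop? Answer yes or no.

185.118.110.45: longest match 185.118.96.0/20 -> 189.157.127.11
185.118.105.123: longest match 185.118.96.0/20 -> 189.157.127.11

yes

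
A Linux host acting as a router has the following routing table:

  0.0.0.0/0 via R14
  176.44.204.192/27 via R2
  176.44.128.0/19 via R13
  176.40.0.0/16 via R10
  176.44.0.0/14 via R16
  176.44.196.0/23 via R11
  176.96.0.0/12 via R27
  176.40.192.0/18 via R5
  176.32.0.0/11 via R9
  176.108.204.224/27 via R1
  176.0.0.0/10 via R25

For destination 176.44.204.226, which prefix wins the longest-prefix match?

Entries matching 176.44.204.226:
  0.0.0.0/0 (default, matches everything)
  176.0.0.0/10 (176.0.0.0 - 176.63.255.255)
  176.32.0.0/11 (176.32.0.0 - 176.63.255.255)
  176.44.0.0/14 (176.44.0.0 - 176.47.255.255)
Most specific is 176.44.0.0/14.

176.44.0.0/14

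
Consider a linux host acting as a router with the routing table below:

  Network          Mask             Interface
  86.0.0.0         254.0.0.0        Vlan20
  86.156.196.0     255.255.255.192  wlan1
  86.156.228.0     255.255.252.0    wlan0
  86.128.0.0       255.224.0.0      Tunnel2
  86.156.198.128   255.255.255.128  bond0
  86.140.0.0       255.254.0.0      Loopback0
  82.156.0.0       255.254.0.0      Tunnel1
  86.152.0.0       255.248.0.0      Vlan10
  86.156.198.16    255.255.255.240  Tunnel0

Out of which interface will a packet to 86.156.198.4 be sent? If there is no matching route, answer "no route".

Routes whose prefix contains 86.156.198.4:
  86.0.0.0/7 (86.0.0.0 - 87.255.255.255) -> Vlan20
  86.128.0.0/11 (86.128.0.0 - 86.159.255.255) -> Tunnel2
  86.152.0.0/13 (86.152.0.0 - 86.159.255.255) -> Vlan10
More-specific entries that do NOT match:
  86.156.198.16/28 (86.156.198.16 - 86.156.198.31) does not contain 86.156.198.4
  86.156.196.0/26 (86.156.196.0 - 86.156.196.63) does not contain 86.156.198.4
  86.156.198.128/25 (86.156.198.128 - 86.156.198.255) does not contain 86.156.198.4
  86.156.228.0/22 (86.156.228.0 - 86.156.231.255) does not contain 86.156.198.4
  86.140.0.0/15 (86.140.0.0 - 86.141.255.255) does not contain 86.156.198.4
  82.156.0.0/15 (82.156.0.0 - 82.157.255.255) does not contain 86.156.198.4
Longest matching prefix is /13 -> interface Vlan10.

Vlan10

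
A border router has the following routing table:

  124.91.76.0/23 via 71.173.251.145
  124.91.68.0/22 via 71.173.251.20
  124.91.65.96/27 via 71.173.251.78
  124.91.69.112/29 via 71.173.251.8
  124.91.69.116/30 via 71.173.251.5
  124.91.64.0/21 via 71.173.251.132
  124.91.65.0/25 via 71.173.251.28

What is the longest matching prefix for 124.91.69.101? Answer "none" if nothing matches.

124.91.68.0/22

Entries matching 124.91.69.101:
  124.91.64.0/21 (124.91.64.0 - 124.91.71.255)
  124.91.68.0/22 (124.91.68.0 - 124.91.71.255)
Most specific is 124.91.68.0/22.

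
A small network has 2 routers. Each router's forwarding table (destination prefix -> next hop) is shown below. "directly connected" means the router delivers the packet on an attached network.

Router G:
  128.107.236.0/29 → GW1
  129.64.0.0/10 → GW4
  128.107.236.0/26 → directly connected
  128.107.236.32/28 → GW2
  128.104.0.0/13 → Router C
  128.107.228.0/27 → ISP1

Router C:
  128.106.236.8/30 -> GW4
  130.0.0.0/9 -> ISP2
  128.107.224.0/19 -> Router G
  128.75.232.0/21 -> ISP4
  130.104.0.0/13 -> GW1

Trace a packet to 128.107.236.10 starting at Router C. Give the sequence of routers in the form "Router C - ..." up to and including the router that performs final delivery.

At Router C: longest match for 128.107.236.10 is 128.107.224.0/19 -> Router G
At Router G: longest match for 128.107.236.10 is 128.107.236.0/26 -> directly connected

Router C - Router G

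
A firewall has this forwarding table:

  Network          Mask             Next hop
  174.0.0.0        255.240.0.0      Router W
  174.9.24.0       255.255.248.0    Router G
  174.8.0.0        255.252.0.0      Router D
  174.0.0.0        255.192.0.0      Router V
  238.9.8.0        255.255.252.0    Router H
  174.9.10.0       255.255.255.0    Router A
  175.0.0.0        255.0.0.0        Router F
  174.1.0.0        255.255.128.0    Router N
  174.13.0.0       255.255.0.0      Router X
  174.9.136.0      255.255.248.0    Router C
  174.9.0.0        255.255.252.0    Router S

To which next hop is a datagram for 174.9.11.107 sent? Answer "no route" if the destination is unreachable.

Router D

Routes whose prefix contains 174.9.11.107:
  174.0.0.0/10 (174.0.0.0 - 174.63.255.255) -> Router V
  174.0.0.0/12 (174.0.0.0 - 174.15.255.255) -> Router W
  174.8.0.0/14 (174.8.0.0 - 174.11.255.255) -> Router D
More-specific entries that do NOT match:
  174.9.10.0/24 (174.9.10.0 - 174.9.10.255) does not contain 174.9.11.107
  238.9.8.0/22 (238.9.8.0 - 238.9.11.255) does not contain 174.9.11.107
  174.9.0.0/22 (174.9.0.0 - 174.9.3.255) does not contain 174.9.11.107
  174.9.24.0/21 (174.9.24.0 - 174.9.31.255) does not contain 174.9.11.107
  174.9.136.0/21 (174.9.136.0 - 174.9.143.255) does not contain 174.9.11.107
  174.1.0.0/17 (174.1.0.0 - 174.1.127.255) does not contain 174.9.11.107
  174.13.0.0/16 (174.13.0.0 - 174.13.255.255) does not contain 174.9.11.107
Longest matching prefix is /14 -> next hop Router D.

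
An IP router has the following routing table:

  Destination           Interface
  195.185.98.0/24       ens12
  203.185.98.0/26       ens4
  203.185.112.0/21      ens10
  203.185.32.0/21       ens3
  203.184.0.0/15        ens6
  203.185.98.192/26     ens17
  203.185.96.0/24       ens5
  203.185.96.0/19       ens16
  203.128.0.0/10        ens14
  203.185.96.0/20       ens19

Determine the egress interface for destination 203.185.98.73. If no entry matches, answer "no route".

ens19

Routes whose prefix contains 203.185.98.73:
  203.128.0.0/10 (203.128.0.0 - 203.191.255.255) -> ens14
  203.184.0.0/15 (203.184.0.0 - 203.185.255.255) -> ens6
  203.185.96.0/19 (203.185.96.0 - 203.185.127.255) -> ens16
  203.185.96.0/20 (203.185.96.0 - 203.185.111.255) -> ens19
More-specific entries that do NOT match:
  203.185.98.0/26 (203.185.98.0 - 203.185.98.63) does not contain 203.185.98.73
  203.185.98.192/26 (203.185.98.192 - 203.185.98.255) does not contain 203.185.98.73
  195.185.98.0/24 (195.185.98.0 - 195.185.98.255) does not contain 203.185.98.73
  203.185.96.0/24 (203.185.96.0 - 203.185.96.255) does not contain 203.185.98.73
  203.185.112.0/21 (203.185.112.0 - 203.185.119.255) does not contain 203.185.98.73
  203.185.32.0/21 (203.185.32.0 - 203.185.39.255) does not contain 203.185.98.73
Longest matching prefix is /20 -> interface ens19.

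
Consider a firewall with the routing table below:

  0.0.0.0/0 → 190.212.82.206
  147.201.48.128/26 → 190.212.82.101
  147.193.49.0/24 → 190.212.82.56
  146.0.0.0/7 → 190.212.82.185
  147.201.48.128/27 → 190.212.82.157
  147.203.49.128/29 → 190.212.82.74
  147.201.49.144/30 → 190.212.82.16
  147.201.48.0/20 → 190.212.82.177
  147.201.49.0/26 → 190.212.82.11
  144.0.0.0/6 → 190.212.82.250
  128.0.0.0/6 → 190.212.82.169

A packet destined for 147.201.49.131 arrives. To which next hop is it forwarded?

190.212.82.177

Routes whose prefix contains 147.201.49.131:
  0.0.0.0/0 (default, matches everything) -> 190.212.82.206
  144.0.0.0/6 (144.0.0.0 - 147.255.255.255) -> 190.212.82.250
  146.0.0.0/7 (146.0.0.0 - 147.255.255.255) -> 190.212.82.185
  147.201.48.0/20 (147.201.48.0 - 147.201.63.255) -> 190.212.82.177
More-specific entries that do NOT match:
  147.201.49.144/30 (147.201.49.144 - 147.201.49.147) does not contain 147.201.49.131
  147.203.49.128/29 (147.203.49.128 - 147.203.49.135) does not contain 147.201.49.131
  147.201.48.128/27 (147.201.48.128 - 147.201.48.159) does not contain 147.201.49.131
  147.201.48.128/26 (147.201.48.128 - 147.201.48.191) does not contain 147.201.49.131
  147.201.49.0/26 (147.201.49.0 - 147.201.49.63) does not contain 147.201.49.131
  147.193.49.0/24 (147.193.49.0 - 147.193.49.255) does not contain 147.201.49.131
Longest matching prefix is /20 -> next hop 190.212.82.177.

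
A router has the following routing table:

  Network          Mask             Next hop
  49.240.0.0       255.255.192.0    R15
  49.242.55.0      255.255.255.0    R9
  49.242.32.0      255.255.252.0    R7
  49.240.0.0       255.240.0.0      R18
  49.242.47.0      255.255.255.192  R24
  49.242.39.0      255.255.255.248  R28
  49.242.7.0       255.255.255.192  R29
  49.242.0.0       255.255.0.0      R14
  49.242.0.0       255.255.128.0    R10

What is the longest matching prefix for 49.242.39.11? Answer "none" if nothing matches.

Entries matching 49.242.39.11:
  49.240.0.0/12 (49.240.0.0 - 49.255.255.255)
  49.242.0.0/16 (49.242.0.0 - 49.242.255.255)
  49.242.0.0/17 (49.242.0.0 - 49.242.127.255)
Most specific is 49.242.0.0/17.

49.242.0.0/17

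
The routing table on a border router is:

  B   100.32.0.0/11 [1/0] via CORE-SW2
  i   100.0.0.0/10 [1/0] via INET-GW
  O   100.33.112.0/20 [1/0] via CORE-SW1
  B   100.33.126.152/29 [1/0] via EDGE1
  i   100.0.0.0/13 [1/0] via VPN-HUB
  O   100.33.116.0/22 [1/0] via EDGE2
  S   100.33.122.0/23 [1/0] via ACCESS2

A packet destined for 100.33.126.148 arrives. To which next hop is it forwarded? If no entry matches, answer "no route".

CORE-SW1

Routes whose prefix contains 100.33.126.148:
  100.0.0.0/10 (100.0.0.0 - 100.63.255.255) -> INET-GW
  100.32.0.0/11 (100.32.0.0 - 100.63.255.255) -> CORE-SW2
  100.33.112.0/20 (100.33.112.0 - 100.33.127.255) -> CORE-SW1
More-specific entries that do NOT match:
  100.33.126.152/29 (100.33.126.152 - 100.33.126.159) does not contain 100.33.126.148
  100.33.122.0/23 (100.33.122.0 - 100.33.123.255) does not contain 100.33.126.148
  100.33.116.0/22 (100.33.116.0 - 100.33.119.255) does not contain 100.33.126.148
Longest matching prefix is /20 -> next hop CORE-SW1.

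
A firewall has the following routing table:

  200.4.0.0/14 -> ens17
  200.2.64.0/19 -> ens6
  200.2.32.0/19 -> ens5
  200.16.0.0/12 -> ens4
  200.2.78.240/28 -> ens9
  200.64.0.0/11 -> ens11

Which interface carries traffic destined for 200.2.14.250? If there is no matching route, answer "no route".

No entry's prefix contains 200.2.14.250; there is no default route.

no route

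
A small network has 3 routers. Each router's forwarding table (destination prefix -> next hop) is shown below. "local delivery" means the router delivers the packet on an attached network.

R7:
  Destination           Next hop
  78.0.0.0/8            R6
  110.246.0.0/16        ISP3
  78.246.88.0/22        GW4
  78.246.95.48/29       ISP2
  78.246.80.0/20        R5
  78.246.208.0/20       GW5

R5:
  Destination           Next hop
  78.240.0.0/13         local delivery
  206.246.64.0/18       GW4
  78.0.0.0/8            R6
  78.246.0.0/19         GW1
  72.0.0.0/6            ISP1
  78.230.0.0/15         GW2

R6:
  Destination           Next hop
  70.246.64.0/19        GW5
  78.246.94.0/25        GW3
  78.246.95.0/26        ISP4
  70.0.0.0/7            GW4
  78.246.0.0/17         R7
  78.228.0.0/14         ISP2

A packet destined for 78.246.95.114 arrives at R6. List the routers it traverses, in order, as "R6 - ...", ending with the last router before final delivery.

R6 - R7 - R5

At R6: longest match for 78.246.95.114 is 78.246.0.0/17 -> R7
At R7: longest match for 78.246.95.114 is 78.246.80.0/20 -> R5
At R5: longest match for 78.246.95.114 is 78.240.0.0/13 -> local delivery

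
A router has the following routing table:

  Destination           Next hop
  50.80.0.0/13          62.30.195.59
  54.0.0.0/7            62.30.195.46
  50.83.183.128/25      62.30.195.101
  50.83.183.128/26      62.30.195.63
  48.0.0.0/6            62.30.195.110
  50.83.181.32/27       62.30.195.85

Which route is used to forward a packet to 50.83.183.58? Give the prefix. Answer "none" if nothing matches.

Entries matching 50.83.183.58:
  48.0.0.0/6 (48.0.0.0 - 51.255.255.255)
  50.80.0.0/13 (50.80.0.0 - 50.87.255.255)
Most specific is 50.80.0.0/13.

50.80.0.0/13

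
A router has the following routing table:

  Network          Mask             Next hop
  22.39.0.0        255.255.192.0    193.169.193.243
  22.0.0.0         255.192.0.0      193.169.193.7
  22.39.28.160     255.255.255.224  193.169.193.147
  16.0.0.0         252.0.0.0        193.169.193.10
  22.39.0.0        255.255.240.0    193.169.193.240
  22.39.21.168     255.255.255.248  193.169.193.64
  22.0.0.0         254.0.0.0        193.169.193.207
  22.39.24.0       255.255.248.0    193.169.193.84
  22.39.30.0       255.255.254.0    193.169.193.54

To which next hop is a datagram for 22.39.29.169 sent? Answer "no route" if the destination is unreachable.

193.169.193.84

Routes whose prefix contains 22.39.29.169:
  22.0.0.0/7 (22.0.0.0 - 23.255.255.255) -> 193.169.193.207
  22.0.0.0/10 (22.0.0.0 - 22.63.255.255) -> 193.169.193.7
  22.39.0.0/18 (22.39.0.0 - 22.39.63.255) -> 193.169.193.243
  22.39.24.0/21 (22.39.24.0 - 22.39.31.255) -> 193.169.193.84
More-specific entries that do NOT match:
  22.39.21.168/29 (22.39.21.168 - 22.39.21.175) does not contain 22.39.29.169
  22.39.28.160/27 (22.39.28.160 - 22.39.28.191) does not contain 22.39.29.169
  22.39.30.0/23 (22.39.30.0 - 22.39.31.255) does not contain 22.39.29.169
Longest matching prefix is /21 -> next hop 193.169.193.84.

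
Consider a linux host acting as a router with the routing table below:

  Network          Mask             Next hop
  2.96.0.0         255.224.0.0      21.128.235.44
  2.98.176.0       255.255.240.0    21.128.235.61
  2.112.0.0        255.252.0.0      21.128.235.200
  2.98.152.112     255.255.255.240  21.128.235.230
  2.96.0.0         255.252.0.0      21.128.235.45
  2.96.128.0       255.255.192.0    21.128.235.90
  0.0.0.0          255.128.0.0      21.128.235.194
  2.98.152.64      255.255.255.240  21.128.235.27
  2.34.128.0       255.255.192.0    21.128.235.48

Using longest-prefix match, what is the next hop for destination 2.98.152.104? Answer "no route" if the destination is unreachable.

Routes whose prefix contains 2.98.152.104:
  2.96.0.0/11 (2.96.0.0 - 2.127.255.255) -> 21.128.235.44
  2.96.0.0/14 (2.96.0.0 - 2.99.255.255) -> 21.128.235.45
More-specific entries that do NOT match:
  2.98.152.112/28 (2.98.152.112 - 2.98.152.127) does not contain 2.98.152.104
  2.98.152.64/28 (2.98.152.64 - 2.98.152.79) does not contain 2.98.152.104
  2.98.176.0/20 (2.98.176.0 - 2.98.191.255) does not contain 2.98.152.104
  2.96.128.0/18 (2.96.128.0 - 2.96.191.255) does not contain 2.98.152.104
  2.34.128.0/18 (2.34.128.0 - 2.34.191.255) does not contain 2.98.152.104
Longest matching prefix is /14 -> next hop 21.128.235.45.

21.128.235.45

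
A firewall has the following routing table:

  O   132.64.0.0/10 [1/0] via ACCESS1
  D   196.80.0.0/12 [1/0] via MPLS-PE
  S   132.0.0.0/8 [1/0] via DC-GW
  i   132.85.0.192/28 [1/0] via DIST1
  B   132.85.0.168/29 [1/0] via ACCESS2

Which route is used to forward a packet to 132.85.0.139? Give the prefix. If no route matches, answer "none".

Entries matching 132.85.0.139:
  132.0.0.0/8 (132.0.0.0 - 132.255.255.255)
  132.64.0.0/10 (132.64.0.0 - 132.127.255.255)
Most specific is 132.64.0.0/10.

132.64.0.0/10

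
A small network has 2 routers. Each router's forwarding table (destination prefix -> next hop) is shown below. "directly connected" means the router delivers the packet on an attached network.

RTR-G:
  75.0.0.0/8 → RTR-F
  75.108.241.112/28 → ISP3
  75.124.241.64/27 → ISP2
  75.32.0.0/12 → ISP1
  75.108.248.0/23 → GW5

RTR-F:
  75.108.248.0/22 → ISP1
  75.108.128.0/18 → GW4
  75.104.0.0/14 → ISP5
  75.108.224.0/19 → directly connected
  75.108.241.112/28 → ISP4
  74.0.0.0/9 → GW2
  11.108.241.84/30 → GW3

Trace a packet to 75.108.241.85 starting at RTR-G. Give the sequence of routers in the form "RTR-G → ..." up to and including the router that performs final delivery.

RTR-G → RTR-F

At RTR-G: longest match for 75.108.241.85 is 75.0.0.0/8 -> RTR-F
At RTR-F: longest match for 75.108.241.85 is 75.108.224.0/19 -> directly connected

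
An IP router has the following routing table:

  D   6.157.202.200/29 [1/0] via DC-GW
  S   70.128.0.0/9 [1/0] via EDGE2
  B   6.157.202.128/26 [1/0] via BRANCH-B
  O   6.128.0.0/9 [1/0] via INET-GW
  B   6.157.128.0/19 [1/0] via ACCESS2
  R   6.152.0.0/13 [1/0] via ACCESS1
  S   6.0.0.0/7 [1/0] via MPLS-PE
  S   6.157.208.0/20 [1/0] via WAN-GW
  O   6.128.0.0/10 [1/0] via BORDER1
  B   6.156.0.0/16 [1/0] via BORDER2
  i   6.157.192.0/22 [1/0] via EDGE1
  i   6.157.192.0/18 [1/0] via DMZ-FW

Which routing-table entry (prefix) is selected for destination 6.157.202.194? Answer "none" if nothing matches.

Entries matching 6.157.202.194:
  6.0.0.0/7 (6.0.0.0 - 7.255.255.255)
  6.128.0.0/9 (6.128.0.0 - 6.255.255.255)
  6.128.0.0/10 (6.128.0.0 - 6.191.255.255)
  6.152.0.0/13 (6.152.0.0 - 6.159.255.255)
  6.157.192.0/18 (6.157.192.0 - 6.157.255.255)
Most specific is 6.157.192.0/18.

6.157.192.0/18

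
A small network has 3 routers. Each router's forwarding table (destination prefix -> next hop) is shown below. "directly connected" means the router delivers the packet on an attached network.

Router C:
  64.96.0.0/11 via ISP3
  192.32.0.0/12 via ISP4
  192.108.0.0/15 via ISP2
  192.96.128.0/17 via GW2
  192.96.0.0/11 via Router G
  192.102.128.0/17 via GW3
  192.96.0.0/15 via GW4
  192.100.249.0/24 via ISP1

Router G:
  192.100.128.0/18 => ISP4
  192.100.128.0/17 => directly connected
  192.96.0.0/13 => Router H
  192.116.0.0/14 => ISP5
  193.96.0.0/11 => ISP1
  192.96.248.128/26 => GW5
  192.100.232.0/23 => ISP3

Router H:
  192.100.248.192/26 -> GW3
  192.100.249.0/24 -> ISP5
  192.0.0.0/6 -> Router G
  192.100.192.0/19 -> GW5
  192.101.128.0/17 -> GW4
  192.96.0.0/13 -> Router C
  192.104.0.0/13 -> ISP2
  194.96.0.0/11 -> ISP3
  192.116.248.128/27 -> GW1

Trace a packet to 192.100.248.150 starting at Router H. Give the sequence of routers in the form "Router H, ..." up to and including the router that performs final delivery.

Router H, Router C, Router G

At Router H: longest match for 192.100.248.150 is 192.96.0.0/13 -> Router C
At Router C: longest match for 192.100.248.150 is 192.96.0.0/11 -> Router G
At Router G: longest match for 192.100.248.150 is 192.100.128.0/17 -> directly connected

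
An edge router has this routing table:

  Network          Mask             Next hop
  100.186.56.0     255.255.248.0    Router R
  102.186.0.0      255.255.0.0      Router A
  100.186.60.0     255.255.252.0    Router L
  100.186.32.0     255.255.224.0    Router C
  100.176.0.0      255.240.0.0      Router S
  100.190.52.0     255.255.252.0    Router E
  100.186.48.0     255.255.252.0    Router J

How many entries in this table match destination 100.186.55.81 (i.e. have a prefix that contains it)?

2

Prefixes containing 100.186.55.81:
  100.176.0.0/12 (100.176.0.0 - 100.191.255.255)
  100.186.32.0/19 (100.186.32.0 - 100.186.63.255)
Total matching entries: 2.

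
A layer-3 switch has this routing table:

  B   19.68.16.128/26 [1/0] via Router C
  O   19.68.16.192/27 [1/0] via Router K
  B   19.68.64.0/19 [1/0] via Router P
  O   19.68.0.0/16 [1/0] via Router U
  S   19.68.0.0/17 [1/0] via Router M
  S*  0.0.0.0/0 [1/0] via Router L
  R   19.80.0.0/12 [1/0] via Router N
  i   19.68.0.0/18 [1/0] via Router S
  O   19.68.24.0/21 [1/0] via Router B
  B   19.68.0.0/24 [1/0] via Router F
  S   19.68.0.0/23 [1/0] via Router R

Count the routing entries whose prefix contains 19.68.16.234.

4

Prefixes containing 19.68.16.234:
  0.0.0.0/0 (default, matches everything)
  19.68.0.0/16 (19.68.0.0 - 19.68.255.255)
  19.68.0.0/17 (19.68.0.0 - 19.68.127.255)
  19.68.0.0/18 (19.68.0.0 - 19.68.63.255)
Total matching entries: 4.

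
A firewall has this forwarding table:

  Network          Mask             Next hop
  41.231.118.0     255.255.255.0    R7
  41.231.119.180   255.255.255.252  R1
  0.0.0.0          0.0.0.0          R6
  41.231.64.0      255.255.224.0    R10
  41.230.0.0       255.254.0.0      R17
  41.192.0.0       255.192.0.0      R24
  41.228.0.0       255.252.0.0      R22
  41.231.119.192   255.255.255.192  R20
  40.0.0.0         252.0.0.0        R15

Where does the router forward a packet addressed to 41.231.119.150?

R17

Routes whose prefix contains 41.231.119.150:
  0.0.0.0/0 (default, matches everything) -> R6
  40.0.0.0/6 (40.0.0.0 - 43.255.255.255) -> R15
  41.192.0.0/10 (41.192.0.0 - 41.255.255.255) -> R24
  41.228.0.0/14 (41.228.0.0 - 41.231.255.255) -> R22
  41.230.0.0/15 (41.230.0.0 - 41.231.255.255) -> R17
More-specific entries that do NOT match:
  41.231.119.180/30 (41.231.119.180 - 41.231.119.183) does not contain 41.231.119.150
  41.231.119.192/26 (41.231.119.192 - 41.231.119.255) does not contain 41.231.119.150
  41.231.118.0/24 (41.231.118.0 - 41.231.118.255) does not contain 41.231.119.150
  41.231.64.0/19 (41.231.64.0 - 41.231.95.255) does not contain 41.231.119.150
Longest matching prefix is /15 -> next hop R17.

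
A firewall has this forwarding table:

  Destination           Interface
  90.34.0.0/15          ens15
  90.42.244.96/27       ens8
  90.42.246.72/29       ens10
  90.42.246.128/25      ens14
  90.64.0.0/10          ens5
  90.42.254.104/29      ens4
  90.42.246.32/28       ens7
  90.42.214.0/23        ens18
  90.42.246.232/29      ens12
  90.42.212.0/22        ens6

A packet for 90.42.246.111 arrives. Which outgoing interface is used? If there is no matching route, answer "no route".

no route

No entry's prefix contains 90.42.246.111; there is no default route.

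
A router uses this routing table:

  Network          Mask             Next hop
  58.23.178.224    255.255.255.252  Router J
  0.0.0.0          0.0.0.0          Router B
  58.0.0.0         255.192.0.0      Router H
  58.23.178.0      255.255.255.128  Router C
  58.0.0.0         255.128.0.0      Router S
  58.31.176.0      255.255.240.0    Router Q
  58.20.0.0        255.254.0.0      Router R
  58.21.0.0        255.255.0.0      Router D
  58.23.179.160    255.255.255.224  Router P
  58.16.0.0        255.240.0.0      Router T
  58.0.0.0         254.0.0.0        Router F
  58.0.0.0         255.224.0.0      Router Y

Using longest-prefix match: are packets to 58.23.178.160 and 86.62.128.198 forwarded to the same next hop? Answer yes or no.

no

58.23.178.160: longest match 58.16.0.0/12 -> Router T
86.62.128.198: longest match 0.0.0.0/0 -> Router B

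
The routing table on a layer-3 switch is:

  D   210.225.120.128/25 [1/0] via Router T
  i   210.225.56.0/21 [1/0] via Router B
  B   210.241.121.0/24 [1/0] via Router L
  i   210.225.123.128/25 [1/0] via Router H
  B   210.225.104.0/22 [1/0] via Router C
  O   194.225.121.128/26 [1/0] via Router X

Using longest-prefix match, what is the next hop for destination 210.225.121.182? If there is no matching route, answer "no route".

No entry's prefix contains 210.225.121.182; there is no default route.

no route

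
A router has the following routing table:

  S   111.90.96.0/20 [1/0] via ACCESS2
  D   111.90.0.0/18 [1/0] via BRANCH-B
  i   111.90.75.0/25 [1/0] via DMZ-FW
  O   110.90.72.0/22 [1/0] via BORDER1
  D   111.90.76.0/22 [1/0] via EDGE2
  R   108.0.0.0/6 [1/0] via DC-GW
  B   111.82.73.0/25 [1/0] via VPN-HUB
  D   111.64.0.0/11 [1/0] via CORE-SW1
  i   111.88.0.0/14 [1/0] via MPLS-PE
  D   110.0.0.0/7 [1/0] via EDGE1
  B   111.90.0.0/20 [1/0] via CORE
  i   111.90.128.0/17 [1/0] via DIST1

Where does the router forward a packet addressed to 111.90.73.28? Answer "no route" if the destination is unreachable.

Routes whose prefix contains 111.90.73.28:
  108.0.0.0/6 (108.0.0.0 - 111.255.255.255) -> DC-GW
  110.0.0.0/7 (110.0.0.0 - 111.255.255.255) -> EDGE1
  111.64.0.0/11 (111.64.0.0 - 111.95.255.255) -> CORE-SW1
  111.88.0.0/14 (111.88.0.0 - 111.91.255.255) -> MPLS-PE
More-specific entries that do NOT match:
  111.90.75.0/25 (111.90.75.0 - 111.90.75.127) does not contain 111.90.73.28
  111.82.73.0/25 (111.82.73.0 - 111.82.73.127) does not contain 111.90.73.28
  110.90.72.0/22 (110.90.72.0 - 110.90.75.255) does not contain 111.90.73.28
  111.90.76.0/22 (111.90.76.0 - 111.90.79.255) does not contain 111.90.73.28
  111.90.96.0/20 (111.90.96.0 - 111.90.111.255) does not contain 111.90.73.28
  111.90.0.0/20 (111.90.0.0 - 111.90.15.255) does not contain 111.90.73.28
  111.90.0.0/18 (111.90.0.0 - 111.90.63.255) does not contain 111.90.73.28
  111.90.128.0/17 (111.90.128.0 - 111.90.255.255) does not contain 111.90.73.28
Longest matching prefix is /14 -> next hop MPLS-PE.

MPLS-PE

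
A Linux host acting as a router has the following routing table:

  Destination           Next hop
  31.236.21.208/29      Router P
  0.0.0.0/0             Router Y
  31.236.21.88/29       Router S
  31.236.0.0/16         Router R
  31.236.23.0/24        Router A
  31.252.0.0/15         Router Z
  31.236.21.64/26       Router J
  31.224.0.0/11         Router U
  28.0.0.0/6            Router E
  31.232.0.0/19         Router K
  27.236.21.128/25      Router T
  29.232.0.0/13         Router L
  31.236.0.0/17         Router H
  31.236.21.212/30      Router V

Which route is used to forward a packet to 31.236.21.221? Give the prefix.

31.236.0.0/17

Entries matching 31.236.21.221:
  0.0.0.0/0 (default, matches everything)
  28.0.0.0/6 (28.0.0.0 - 31.255.255.255)
  31.224.0.0/11 (31.224.0.0 - 31.255.255.255)
  31.236.0.0/16 (31.236.0.0 - 31.236.255.255)
  31.236.0.0/17 (31.236.0.0 - 31.236.127.255)
Most specific is 31.236.0.0/17.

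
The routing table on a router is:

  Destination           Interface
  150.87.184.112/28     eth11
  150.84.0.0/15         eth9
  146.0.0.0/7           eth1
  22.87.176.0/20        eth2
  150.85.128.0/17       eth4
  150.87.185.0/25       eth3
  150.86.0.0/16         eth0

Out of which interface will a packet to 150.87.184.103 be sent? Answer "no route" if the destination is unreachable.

No entry's prefix contains 150.87.184.103; there is no default route.

no route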